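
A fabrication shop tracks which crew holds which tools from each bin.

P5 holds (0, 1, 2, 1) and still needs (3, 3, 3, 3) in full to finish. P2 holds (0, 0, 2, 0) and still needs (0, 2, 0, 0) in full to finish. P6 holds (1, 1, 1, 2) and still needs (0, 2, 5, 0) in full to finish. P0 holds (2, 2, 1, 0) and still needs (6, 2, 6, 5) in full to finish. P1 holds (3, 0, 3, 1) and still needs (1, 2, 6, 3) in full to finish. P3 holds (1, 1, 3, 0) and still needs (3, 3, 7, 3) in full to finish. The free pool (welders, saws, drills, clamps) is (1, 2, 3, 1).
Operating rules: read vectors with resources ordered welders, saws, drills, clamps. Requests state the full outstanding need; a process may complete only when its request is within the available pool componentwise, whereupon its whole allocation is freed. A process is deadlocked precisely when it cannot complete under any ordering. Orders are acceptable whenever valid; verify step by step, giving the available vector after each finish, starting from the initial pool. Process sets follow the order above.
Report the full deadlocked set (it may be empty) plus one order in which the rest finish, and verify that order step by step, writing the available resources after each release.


No process is deadlocked.
Key observation: the pool covers P2 at once, and every later process fits after earlier releases.
One completion order for the rest: P2, P6, P1, P5, P3, P0. Walking it through:
  pool = (1, 2, 3, 1)
  P2 needs (0, 2, 0, 0) <= (1, 2, 3, 1) -> finishes; pool += (0, 0, 2, 0) = (1, 2, 5, 1)
  P6 needs (0, 2, 5, 0) <= (1, 2, 5, 1) -> finishes; pool += (1, 1, 1, 2) = (2, 3, 6, 3)
  P1 needs (1, 2, 6, 3) <= (2, 3, 6, 3) -> finishes; pool += (3, 0, 3, 1) = (5, 3, 9, 4)
  P5 needs (3, 3, 3, 3) <= (5, 3, 9, 4) -> finishes; pool += (0, 1, 2, 1) = (5, 4, 11, 5)
  P3 needs (3, 3, 7, 3) <= (5, 4, 11, 5) -> finishes; pool += (1, 1, 3, 0) = (6, 5, 14, 5)
  P0 needs (6, 2, 6, 5) <= (6, 5, 14, 5) -> finishes; pool += (2, 2, 1, 0) = (8, 7, 15, 5)


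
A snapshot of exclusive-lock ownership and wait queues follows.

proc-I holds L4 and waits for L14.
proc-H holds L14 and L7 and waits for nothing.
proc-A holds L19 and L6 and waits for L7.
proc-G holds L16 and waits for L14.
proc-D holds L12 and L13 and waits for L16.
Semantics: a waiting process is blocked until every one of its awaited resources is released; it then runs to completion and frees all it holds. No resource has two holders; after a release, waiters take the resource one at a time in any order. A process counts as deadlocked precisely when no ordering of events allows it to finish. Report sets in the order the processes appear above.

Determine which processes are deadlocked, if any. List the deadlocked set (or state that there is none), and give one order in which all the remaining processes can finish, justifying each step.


The deadlocked set is empty.
Key observation: although several processes wait, no cycle exists — each chain bottoms out at a free runner.
A valid finishing order for the others: proc-H, proc-G, proc-D, proc-I, proc-A.
Walking it through:
  proc-H waits on nothing -> runs at once and releases L14 and L7
  proc-G: everything it awaited (L14) is free; runs, freeing L16
  proc-D: everything it awaited (L16) is free; runs, freeing L12 and L13
  proc-I: everything it awaited (L14) is free; runs, freeing L4
  proc-A: everything it awaited (L7) is free; runs, freeing L19 and L6


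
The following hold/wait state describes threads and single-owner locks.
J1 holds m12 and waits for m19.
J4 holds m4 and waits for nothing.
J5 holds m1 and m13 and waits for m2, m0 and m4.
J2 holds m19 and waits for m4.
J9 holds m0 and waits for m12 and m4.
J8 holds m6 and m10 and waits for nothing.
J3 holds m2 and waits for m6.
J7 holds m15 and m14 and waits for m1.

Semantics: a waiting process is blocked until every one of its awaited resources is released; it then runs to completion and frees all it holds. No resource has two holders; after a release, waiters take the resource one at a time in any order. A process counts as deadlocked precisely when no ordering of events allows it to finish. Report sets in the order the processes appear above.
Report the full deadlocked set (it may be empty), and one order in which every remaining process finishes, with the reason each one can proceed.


Nothing here is deadlocked.
Key observation: there is no circular wait here — follow any chain and it reaches a process that is free to run now.
One completion order for the rest: J4, J2, J1, J8, J3, J9, J5, J7.
Check, step by step:
  J4 waits on nothing -> runs at once and releases m4
  J2: everything it awaited (m4) is free; runs, freeing m19
  J1: everything it awaited (m19) is free; runs, freeing m12
  J8 waits on nothing -> runs at once and releases m6 and m10
  J3: everything it awaited (m6) is free; runs, freeing m2
  J9: everything it awaited (m12 and m4) is free; runs, freeing m0
  J5: everything it awaited (m2, m0 and m4) is free; runs, freeing m1 and m13
  J7: everything it awaited (m1) is free; runs, freeing m15 and m14


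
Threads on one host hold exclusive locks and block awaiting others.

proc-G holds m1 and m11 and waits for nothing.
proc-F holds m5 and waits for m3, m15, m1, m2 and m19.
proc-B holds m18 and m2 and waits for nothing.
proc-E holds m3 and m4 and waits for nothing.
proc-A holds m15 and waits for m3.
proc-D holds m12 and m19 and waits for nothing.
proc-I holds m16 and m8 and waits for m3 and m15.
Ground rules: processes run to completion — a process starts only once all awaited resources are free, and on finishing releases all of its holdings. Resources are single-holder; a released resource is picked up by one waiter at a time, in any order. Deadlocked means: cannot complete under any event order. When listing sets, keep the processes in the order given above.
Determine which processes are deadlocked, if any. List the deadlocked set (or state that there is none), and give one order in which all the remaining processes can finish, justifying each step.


Nothing here is deadlocked.
Key observation: there is no circular wait here — follow any chain and it reaches a process that is free to run now.
The rest can finish in the order proc-E, proc-B, proc-A, proc-G, proc-D, proc-I, proc-F.
Step-by-step check:
  proc-E: no waits; runs immediately, freeing m3 and m4
  proc-B: no waits; runs immediately, freeing m18 and m2
  run proc-A (all its waits — m3 — are resolved); releases m15
  proc-G: no waits; runs immediately, freeing m1 and m11
  proc-D: no waits; runs immediately, freeing m12 and m19
  run proc-I (all its waits — m3 and m15 — are resolved); releases m16 and m8
  run proc-F (all its waits — m3, m15, m1, m2 and m19 — are resolved); releases m5


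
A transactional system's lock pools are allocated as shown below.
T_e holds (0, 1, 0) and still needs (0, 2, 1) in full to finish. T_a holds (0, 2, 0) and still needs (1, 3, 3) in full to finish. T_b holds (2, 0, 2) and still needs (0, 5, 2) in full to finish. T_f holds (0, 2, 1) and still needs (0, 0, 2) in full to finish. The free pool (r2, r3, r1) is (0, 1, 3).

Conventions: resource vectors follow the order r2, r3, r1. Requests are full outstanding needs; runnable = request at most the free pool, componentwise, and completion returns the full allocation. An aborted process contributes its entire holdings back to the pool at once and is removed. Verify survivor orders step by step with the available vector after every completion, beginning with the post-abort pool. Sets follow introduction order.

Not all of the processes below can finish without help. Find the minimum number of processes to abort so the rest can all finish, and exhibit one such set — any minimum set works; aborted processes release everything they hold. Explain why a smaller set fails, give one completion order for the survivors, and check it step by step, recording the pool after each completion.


The answer: abort T_a.
Key observation: the deadlocked T_b becomes finishable only because T_a released (0, 2, 0); it completes at step 3 below.
Minimality: the empty abort set fails — the state is deadlocked as it stands.
The survivors complete as T_e, T_f, T_b. Step-by-step check (starting from the post-abort pool):
  pool = (0, 3, 3)
  T_e: need (0, 2, 1) fits (0, 3, 3); releases (0, 1, 0), pool now (0, 4, 3)
  T_f: need (0, 0, 2) fits (0, 4, 3); releases (0, 2, 1), pool now (0, 6, 4)
  T_b: need (0, 5, 2) fits (0, 6, 4); releases (2, 0, 2), pool now (2, 6, 6)


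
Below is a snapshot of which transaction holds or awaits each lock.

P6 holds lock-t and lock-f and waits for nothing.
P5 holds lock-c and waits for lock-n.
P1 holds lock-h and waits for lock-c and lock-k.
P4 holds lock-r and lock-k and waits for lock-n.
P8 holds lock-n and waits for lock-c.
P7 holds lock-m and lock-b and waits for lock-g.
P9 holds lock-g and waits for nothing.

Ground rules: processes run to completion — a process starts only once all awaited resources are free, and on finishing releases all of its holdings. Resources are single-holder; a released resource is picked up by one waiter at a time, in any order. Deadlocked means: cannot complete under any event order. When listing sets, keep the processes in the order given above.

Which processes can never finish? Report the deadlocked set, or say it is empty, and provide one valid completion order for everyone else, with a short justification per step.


Deadlocked set: P5, P1, P4 and P8.
Key observation: the wait chain closes on itself along P5 -> P8 -> P5; P1 and P4 wait into the deadlock from upstream.
One completion order for the rest: P9, P6, P7.
Check, step by step:
  P9 waits on nothing -> runs at once and releases lock-g
  P6 waits on nothing -> runs at once and releases lock-t and lock-f
  P7 waits on lock-g — all released -> runs and releases lock-m and lock-b


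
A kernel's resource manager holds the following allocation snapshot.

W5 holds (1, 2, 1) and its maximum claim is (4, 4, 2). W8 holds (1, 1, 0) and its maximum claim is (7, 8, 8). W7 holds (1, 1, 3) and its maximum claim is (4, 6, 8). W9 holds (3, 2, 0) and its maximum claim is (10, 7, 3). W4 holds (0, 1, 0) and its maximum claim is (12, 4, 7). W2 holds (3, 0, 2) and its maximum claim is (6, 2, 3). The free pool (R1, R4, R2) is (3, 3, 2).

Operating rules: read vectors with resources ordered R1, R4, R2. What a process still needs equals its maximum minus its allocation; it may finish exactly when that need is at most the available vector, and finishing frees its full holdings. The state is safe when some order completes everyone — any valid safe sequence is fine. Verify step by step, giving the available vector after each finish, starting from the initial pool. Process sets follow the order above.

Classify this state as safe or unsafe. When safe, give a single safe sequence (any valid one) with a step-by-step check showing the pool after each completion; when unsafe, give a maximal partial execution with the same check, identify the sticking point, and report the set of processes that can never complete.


SAFE — a valid safe sequence is W5, W2, W7, W9, W8, W4.
Key observation: reading the order forward, W5 is the first process whose need (3, 2, 1) meets the free pool (3, 3, 2) exactly on a resource it requests.
Verifying each step:
  pool = (3, 3, 2)
  run W5 (needs (3, 2, 1), free (3, 3, 2)); after release of (1, 2, 1) the pool is (4, 5, 3)
  run W2 (needs (3, 2, 1), free (4, 5, 3)); after release of (3, 0, 2) the pool is (7, 5, 5)
  run W7 (needs (3, 5, 5), free (7, 5, 5)); after release of (1, 1, 3) the pool is (8, 6, 8)
  run W9 (needs (7, 5, 3), free (8, 6, 8)); after release of (3, 2, 0) the pool is (11, 8, 8)
  run W8 (needs (6, 7, 8), free (11, 8, 8)); after release of (1, 1, 0) the pool is (12, 9, 8)
  run W4 (needs (12, 3, 7), free (12, 9, 8)); after release of (0, 1, 0) the pool is (12, 10, 8)


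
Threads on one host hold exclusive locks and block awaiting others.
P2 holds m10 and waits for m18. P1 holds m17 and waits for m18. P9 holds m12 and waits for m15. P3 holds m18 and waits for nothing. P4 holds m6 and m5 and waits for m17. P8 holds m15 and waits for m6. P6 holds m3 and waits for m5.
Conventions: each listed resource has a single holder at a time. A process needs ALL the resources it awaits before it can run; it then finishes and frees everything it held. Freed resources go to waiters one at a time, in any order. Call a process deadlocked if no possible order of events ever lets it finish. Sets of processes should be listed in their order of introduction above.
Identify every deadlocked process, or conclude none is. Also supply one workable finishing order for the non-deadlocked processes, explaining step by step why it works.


The deadlocked set is empty.
Key observation: there is no circular wait here — follow any chain and it reaches a process that is free to run now.
A valid finishing order for the others: P3, P1, P4, P6, P8, P9, P2.
Step-by-step check:
  run P3 (it waits on nothing); releases m18
  run P1 (all its waits — m18 — are resolved); releases m17
  run P4 (all its waits — m17 — are resolved); releases m6 and m5
  run P6 (all its waits — m5 — are resolved); releases m3
  run P8 (all its waits — m6 — are resolved); releases m15
  run P9 (all its waits — m15 — are resolved); releases m12
  run P2 (all its waits — m18 — are resolved); releases m10


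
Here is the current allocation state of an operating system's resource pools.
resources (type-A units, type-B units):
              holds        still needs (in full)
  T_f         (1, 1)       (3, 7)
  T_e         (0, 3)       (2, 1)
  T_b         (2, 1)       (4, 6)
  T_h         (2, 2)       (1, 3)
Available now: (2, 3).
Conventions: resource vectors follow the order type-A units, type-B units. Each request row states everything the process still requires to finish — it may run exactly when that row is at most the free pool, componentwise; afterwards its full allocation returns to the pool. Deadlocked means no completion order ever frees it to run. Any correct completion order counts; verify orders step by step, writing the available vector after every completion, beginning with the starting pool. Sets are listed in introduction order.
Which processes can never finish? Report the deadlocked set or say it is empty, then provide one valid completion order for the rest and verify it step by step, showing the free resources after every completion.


Nothing here is deadlocked.
Key observation: no deadlock: T_h fits now, and the freed resources carry the rest through.
One completion order for the rest: T_h, T_e, T_b, T_f. Check, step by step:
  pool = (2, 3)
  T_h needs (1, 3) <= (2, 3) -> finishes; pool += (2, 2) = (4, 5)
  T_e needs (2, 1) <= (4, 5) -> finishes; pool += (0, 3) = (4, 8)
  T_b needs (4, 6) <= (4, 8) -> finishes; pool += (2, 1) = (6, 9)
  T_f needs (3, 7) <= (6, 9) -> finishes; pool += (1, 1) = (7, 10)


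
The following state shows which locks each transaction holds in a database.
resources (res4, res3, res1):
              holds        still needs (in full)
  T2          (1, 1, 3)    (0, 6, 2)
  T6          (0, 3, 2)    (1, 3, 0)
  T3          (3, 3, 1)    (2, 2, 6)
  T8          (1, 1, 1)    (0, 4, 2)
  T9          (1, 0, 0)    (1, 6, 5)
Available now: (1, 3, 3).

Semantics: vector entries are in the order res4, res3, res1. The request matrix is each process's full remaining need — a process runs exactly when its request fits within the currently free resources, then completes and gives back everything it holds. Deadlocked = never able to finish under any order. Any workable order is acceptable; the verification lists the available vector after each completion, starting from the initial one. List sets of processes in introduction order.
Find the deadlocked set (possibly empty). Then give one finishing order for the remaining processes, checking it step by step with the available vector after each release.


No process is deadlocked.
Key observation: starting with T6, each completion frees enough for the next — no one is permanently blocked.
The rest can finish in the order T6, T2, T3, T9, T8. Step-by-step check:
  pool = (1, 3, 3)
  run T6 (needs (1, 3, 0), free (1, 3, 3)); after release of (0, 3, 2) the pool is (1, 6, 5)
  run T2 (needs (0, 6, 2), free (1, 6, 5)); after release of (1, 1, 3) the pool is (2, 7, 8)
  run T3 (needs (2, 2, 6), free (2, 7, 8)); after release of (3, 3, 1) the pool is (5, 10, 9)
  run T9 (needs (1, 6, 5), free (5, 10, 9)); after release of (1, 0, 0) the pool is (6, 10, 9)
  run T8 (needs (0, 4, 2), free (6, 10, 9)); after release of (1, 1, 1) the pool is (7, 11, 10)


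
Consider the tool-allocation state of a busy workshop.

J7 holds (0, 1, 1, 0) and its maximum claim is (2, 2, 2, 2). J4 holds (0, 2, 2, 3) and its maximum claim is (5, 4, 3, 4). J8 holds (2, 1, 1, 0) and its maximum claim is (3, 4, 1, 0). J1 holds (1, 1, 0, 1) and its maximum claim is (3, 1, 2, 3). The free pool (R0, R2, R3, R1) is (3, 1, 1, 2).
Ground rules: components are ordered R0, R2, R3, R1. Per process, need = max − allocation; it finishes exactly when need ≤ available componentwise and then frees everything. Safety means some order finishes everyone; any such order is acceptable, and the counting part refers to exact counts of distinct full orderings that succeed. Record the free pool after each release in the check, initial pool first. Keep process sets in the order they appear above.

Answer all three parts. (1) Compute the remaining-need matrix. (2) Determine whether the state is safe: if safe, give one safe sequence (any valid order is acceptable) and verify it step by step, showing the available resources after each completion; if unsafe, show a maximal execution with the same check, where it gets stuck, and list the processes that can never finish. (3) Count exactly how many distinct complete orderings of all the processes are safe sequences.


(1) Outstanding need per process (order R0, R2, R3, R1):
  J7: (2, 1, 1, 2)
  J4: (5, 2, 1, 1)
  J8: (1, 3, 0, 0)
  J1: (2, 0, 2, 2)
(2) The state is SAFE; one workable sequence: J7, J1, J8, J4.
Key observation: at J7 the run first touches a limit — (2, 1, 1, 2) against (3, 1, 1, 2), exact on a resource it actually requests.
Step-by-step check:
  pool = (3, 1, 1, 2)
  run J7 (needs (2, 1, 1, 2), free (3, 1, 1, 2)); after release of (0, 1, 1, 0) the pool is (3, 2, 2, 2)
  run J1 (needs (2, 0, 2, 2), free (3, 2, 2, 2)); after release of (1, 1, 0, 1) the pool is (4, 3, 2, 3)
  run J8 (needs (1, 3, 0, 0), free (4, 3, 2, 3)); after release of (2, 1, 1, 0) the pool is (6, 4, 3, 3)
  run J4 (needs (5, 2, 1, 1), free (6, 4, 3, 3)); after release of (0, 2, 2, 3) the pool is (6, 6, 5, 6)
(3) The exact count: 1 of the possible complete orderings is a safe sequence.


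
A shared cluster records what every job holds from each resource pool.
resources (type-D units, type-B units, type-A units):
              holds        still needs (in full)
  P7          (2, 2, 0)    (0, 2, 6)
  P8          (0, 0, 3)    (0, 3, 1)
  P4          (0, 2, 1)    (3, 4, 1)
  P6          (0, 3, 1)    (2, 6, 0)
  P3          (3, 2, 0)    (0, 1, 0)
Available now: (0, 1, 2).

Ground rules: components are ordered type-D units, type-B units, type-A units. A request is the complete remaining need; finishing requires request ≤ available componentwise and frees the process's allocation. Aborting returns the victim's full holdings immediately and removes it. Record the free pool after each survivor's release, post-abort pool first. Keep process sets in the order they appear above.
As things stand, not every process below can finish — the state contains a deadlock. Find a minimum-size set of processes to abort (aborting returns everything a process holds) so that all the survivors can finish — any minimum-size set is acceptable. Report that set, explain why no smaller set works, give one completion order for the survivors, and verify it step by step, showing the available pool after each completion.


Abort P6.
Key observation: P7 was stuck for good until P6 gave back (0, 3, 1); in the order shown it finishes at step 2.
Why nothing smaller works: aborting no one leaves the state deadlocked as given.
The survivors complete as P8, P7, P3, P4. Verifying each step (starting from the post-abort pool):
  pool = (0, 4, 3)
  P8: need (0, 3, 1) fits (0, 4, 3); releases (0, 0, 3), pool now (0, 4, 6)
  P7: need (0, 2, 6) fits (0, 4, 6); releases (2, 2, 0), pool now (2, 6, 6)
  P3: need (0, 1, 0) fits (2, 6, 6); releases (3, 2, 0), pool now (5, 8, 6)
  P4: need (3, 4, 1) fits (5, 8, 6); releases (0, 2, 1), pool now (5, 10, 7)


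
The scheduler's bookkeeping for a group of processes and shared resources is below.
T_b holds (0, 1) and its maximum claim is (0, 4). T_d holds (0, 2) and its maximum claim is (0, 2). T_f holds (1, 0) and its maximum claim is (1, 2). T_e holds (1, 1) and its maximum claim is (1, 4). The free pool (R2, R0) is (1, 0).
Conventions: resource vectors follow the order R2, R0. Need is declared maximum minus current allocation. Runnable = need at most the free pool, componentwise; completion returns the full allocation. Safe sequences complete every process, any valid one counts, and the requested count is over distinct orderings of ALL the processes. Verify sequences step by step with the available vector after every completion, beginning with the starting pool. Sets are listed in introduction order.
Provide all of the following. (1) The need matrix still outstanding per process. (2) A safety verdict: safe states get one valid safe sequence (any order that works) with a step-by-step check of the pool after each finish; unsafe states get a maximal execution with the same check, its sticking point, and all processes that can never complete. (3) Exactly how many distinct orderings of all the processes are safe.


(1) Need matrix, components ordered R2, R0:
  T_b: (0, 3)
  T_d: (0, 0)
  T_f: (0, 2)
  T_e: (0, 3)
(2) UNSAFE.
Key observation: after T_d, T_f complete, (2, 2) is the best the pool ever gets, yet each leftover process wants more R0.
A maximal execution: T_d, T_f — then nothing else fits. Step-by-step check:
  pool = (1, 0)
  T_d: need (0, 0) fits (1, 0); releases (0, 2), pool now (1, 2)
  T_f: need (0, 2) fits (1, 2); releases (1, 0), pool now (2, 2)
  T_b cannot run: need (0, 3) vs free (2, 2) (insufficient R0)
  T_e cannot run: need (0, 3) vs free (2, 2) (insufficient R0)
Permanently blocked: T_b and T_e.
(3) Exactly 0 of the possible complete orderings are safe sequences.


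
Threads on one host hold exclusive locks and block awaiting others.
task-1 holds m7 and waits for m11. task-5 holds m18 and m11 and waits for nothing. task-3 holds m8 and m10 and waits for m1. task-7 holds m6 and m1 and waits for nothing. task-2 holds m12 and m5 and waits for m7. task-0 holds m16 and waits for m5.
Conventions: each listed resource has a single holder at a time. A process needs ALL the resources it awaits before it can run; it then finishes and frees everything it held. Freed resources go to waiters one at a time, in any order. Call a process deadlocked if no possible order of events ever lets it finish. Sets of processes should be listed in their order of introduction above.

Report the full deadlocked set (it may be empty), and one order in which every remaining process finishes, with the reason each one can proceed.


Nothing here is deadlocked.
Key observation: although several processes wait, no cycle exists — each chain bottoms out at a free runner.
A valid finishing order for the others: task-5, task-1, task-2, task-0, task-7, task-3.
Check, step by step:
  task-5 waits on nothing -> runs at once and releases m18 and m11
  task-1 waits on m11 — all released -> runs and releases m7
  task-2 waits on m7 — all released -> runs and releases m12 and m5
  task-0 waits on m5 — all released -> runs and releases m16
  task-7 waits on nothing -> runs at once and releases m6 and m1
  task-3 waits on m1 — all released -> runs and releases m8 and m10


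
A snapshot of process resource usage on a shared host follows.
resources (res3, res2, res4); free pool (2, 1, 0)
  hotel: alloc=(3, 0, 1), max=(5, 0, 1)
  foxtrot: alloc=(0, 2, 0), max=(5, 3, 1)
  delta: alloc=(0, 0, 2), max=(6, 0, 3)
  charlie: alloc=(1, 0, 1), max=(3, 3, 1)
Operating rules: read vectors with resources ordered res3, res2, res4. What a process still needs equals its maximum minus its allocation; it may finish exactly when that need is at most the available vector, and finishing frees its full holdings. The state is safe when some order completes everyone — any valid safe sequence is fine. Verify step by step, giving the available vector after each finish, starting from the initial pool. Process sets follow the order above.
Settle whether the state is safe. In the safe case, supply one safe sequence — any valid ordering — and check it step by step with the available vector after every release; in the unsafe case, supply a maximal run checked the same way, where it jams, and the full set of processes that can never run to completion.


The state is SAFE; one workable sequence: hotel, foxtrot, charlie, delta.
Key observation: reading the order forward, hotel is the first process whose need (2, 0, 0) meets the free pool (2, 1, 0) exactly on a resource it requests.
Verifying each step:
  pool = (2, 1, 0)
  hotel needs (2, 0, 0) <= (2, 1, 0) -> finishes; pool += (3, 0, 1) = (5, 1, 1)
  foxtrot needs (5, 1, 1) <= (5, 1, 1) -> finishes; pool += (0, 2, 0) = (5, 3, 1)
  charlie needs (2, 3, 0) <= (5, 3, 1) -> finishes; pool += (1, 0, 1) = (6, 3, 2)
  delta needs (6, 0, 1) <= (6, 3, 2) -> finishes; pool += (0, 0, 2) = (6, 3, 4)


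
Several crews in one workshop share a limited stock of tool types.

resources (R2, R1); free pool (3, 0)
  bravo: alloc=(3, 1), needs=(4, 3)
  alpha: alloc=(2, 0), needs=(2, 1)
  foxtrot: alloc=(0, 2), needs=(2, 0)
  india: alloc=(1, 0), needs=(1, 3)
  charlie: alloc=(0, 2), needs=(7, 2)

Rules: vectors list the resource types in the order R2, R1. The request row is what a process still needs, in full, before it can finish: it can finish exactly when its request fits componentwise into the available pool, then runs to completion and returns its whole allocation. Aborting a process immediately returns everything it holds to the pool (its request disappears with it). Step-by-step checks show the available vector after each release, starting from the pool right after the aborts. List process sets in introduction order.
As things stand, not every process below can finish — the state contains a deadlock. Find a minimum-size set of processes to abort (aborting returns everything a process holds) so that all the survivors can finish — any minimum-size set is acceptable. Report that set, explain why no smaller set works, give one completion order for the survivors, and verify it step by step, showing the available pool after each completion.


The answer: abort bravo.
Key observation: charlie was stuck for good until bravo gave back (3, 1); in the order shown it finishes at step 3.
Minimality: the empty abort set fails — the state is deadlocked as it stands.
One survivor order: alpha, foxtrot, charlie, india. Step-by-step check (post-abort pool first):
  pool = (6, 1)
  alpha needs (2, 1) <= (6, 1) -> finishes; pool += (2, 0) = (8, 1)
  foxtrot needs (2, 0) <= (8, 1) -> finishes; pool += (0, 2) = (8, 3)
  charlie needs (7, 2) <= (8, 3) -> finishes; pool += (0, 2) = (8, 5)
  india needs (1, 3) <= (8, 5) -> finishes; pool += (1, 0) = (9, 5)


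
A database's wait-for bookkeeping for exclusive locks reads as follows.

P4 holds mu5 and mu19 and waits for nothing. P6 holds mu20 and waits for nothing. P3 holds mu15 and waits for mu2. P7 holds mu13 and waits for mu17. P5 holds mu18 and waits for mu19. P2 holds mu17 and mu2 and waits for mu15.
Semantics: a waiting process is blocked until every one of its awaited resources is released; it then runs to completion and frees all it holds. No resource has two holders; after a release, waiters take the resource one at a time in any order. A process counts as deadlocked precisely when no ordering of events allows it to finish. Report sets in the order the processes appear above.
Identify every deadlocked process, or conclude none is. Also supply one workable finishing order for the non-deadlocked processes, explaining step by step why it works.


The deadlocked set is P3, P7 and P2.
Key observation: P3 -> P2 -> P3 is a circular wait — nothing in it can go first; P7 waits into the deadlock from upstream.
One completion order for the rest: P4, P5, P6.
Check, step by step:
  run P4 (it waits on nothing); releases mu5 and mu19
  P5 waits on mu19 — all released -> runs and releases mu18
  run P6 (it waits on nothing); releases mu20


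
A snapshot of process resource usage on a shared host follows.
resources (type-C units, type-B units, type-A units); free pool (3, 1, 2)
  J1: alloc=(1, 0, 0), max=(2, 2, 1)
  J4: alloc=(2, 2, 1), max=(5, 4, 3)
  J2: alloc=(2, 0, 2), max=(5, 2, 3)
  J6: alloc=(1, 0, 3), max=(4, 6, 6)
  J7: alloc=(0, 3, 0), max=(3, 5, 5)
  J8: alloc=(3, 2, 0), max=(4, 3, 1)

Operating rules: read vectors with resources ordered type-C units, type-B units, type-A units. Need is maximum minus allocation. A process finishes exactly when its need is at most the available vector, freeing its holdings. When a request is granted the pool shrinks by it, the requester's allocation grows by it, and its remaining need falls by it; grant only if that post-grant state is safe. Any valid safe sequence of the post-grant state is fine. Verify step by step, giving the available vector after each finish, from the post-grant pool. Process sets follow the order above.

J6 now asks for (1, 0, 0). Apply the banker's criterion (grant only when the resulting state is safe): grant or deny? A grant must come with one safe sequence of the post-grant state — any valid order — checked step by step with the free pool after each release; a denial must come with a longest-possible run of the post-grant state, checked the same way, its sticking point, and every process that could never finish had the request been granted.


GRANT. The post-grant state is safe; one safe sequence: J8, J2, J4, J1, J7, J6.
Key observation: post-grant, (2, 1, 2) remains, and an order beginning with J8 completes everyone.
Verifying the post-grant state step by step:
  pool = (2, 1, 2)
  J8 needs (1, 1, 1) <= (2, 1, 2) -> finishes; pool += (3, 2, 0) = (5, 3, 2)
  J2 needs (3, 2, 1) <= (5, 3, 2) -> finishes; pool += (2, 0, 2) = (7, 3, 4)
  J4 needs (3, 2, 2) <= (7, 3, 4) -> finishes; pool += (2, 2, 1) = (9, 5, 5)
  J1 needs (1, 2, 1) <= (9, 5, 5) -> finishes; pool += (1, 0, 0) = (10, 5, 5)
  J7 needs (3, 2, 5) <= (10, 5, 5) -> finishes; pool += (0, 3, 0) = (10, 8, 5)
  J6 needs (2, 6, 3) <= (10, 8, 5) -> finishes; pool += (2, 0, 3) = (12, 8, 8)


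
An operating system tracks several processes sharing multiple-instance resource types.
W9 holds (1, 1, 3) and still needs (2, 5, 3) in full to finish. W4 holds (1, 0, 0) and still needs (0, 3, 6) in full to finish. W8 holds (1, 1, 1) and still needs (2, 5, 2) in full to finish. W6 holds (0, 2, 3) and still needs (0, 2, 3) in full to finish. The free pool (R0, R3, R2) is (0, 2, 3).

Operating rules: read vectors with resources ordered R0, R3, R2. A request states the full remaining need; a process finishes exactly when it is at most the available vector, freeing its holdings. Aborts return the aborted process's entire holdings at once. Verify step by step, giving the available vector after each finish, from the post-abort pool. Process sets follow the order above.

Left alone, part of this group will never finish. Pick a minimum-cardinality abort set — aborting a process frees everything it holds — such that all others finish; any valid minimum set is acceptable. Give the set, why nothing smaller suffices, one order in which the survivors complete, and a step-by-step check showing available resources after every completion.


Minimum abort set: W8.
Key observation: W9 could never have finished before the abort; with (1, 1, 1) returned by W8, it fits at step 3.
Minimality: the empty abort set fails — the state is deadlocked as it stands.
Survivors finish in the order: W6, W4, W9. Walking it through (pool after the aborts first):
  pool = (1, 3, 4)
  W6: need (0, 2, 3) fits (1, 3, 4); releases (0, 2, 3), pool now (1, 5, 7)
  W4: need (0, 3, 6) fits (1, 5, 7); releases (1, 0, 0), pool now (2, 5, 7)
  W9: need (2, 5, 3) fits (2, 5, 7); releases (1, 1, 3), pool now (3, 6, 10)


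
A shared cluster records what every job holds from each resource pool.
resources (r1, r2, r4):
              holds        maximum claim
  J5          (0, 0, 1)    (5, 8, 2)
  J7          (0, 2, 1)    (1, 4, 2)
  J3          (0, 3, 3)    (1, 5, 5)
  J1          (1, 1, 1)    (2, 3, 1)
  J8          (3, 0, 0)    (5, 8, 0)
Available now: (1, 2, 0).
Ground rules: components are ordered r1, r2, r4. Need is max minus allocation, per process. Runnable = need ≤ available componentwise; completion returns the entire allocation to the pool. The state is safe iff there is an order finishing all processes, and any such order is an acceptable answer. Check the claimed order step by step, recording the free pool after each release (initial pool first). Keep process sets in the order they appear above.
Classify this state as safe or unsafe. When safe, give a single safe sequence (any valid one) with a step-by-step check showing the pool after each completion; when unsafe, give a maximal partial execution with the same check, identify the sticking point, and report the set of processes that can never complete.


SAFE — a valid safe sequence is J1, J7, J3, J8, J5.
Key observation: the first exact fit in this order is J1 — it needs (1, 2, 0) with (1, 2, 0) free, meeting a requested resource to the last unit.
Check, step by step:
  pool = (1, 2, 0)
  run J1 (needs (1, 2, 0), free (1, 2, 0)); after release of (1, 1, 1) the pool is (2, 3, 1)
  run J7 (needs (1, 2, 1), free (2, 3, 1)); after release of (0, 2, 1) the pool is (2, 5, 2)
  run J3 (needs (1, 2, 2), free (2, 5, 2)); after release of (0, 3, 3) the pool is (2, 8, 5)
  run J8 (needs (2, 8, 0), free (2, 8, 5)); after release of (3, 0, 0) the pool is (5, 8, 5)
  run J5 (needs (5, 8, 1), free (5, 8, 5)); after release of (0, 0, 1) the pool is (5, 8, 6)


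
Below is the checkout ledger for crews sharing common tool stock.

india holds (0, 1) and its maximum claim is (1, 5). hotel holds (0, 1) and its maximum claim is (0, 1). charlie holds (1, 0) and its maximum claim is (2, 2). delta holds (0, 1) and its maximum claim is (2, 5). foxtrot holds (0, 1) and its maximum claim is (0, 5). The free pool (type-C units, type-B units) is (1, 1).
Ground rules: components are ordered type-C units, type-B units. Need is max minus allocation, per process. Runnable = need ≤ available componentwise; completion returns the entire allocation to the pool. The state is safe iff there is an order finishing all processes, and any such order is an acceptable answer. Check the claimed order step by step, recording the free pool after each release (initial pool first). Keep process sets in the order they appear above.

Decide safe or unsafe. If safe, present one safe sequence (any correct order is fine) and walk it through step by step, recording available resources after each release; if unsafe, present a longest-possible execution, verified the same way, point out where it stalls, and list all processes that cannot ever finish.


The state is UNSAFE.
Key observation: even finishing hotel, charlie leaves just (2, 2) free — too little type-B units for any of the remaining processes.
Going as far as possible: hotel, charlie; after that, nothing fits. Verifying each step:
  pool = (1, 1)
  hotel: need (0, 0) fits (1, 1); releases (0, 1), pool now (1, 2)
  charlie: need (1, 2) fits (1, 2); releases (1, 0), pool now (2, 2)
  blocked: india wants (1, 4), pool (2, 2) — not enough type-B units
  blocked: delta wants (2, 4), pool (2, 2) — not enough type-B units
  blocked: foxtrot wants (0, 4), pool (2, 2) — not enough type-B units
Permanently blocked: india, delta and foxtrot.


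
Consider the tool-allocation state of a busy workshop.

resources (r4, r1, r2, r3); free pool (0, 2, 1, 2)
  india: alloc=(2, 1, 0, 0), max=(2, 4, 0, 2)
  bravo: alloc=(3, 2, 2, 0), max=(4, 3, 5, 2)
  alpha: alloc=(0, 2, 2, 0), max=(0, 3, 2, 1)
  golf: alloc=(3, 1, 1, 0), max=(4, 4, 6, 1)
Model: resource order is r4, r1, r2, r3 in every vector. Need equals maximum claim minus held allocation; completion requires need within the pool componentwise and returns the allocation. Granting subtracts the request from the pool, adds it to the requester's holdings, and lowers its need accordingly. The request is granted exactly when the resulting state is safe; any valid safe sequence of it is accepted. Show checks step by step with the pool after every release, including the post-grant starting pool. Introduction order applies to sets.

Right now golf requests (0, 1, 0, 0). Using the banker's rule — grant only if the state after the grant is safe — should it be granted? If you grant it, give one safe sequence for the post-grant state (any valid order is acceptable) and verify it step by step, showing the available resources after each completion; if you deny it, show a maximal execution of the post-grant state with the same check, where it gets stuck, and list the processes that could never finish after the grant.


GRANT. The post-grant state is safe; one safe sequence: alpha, india, bravo, golf.
Key observation: even at the reduced pool (0, 1, 1, 2), alpha fits immediately, so safety survives the grant.
Verifying the post-grant state step by step:
  pool = (0, 1, 1, 2)
  alpha needs (0, 1, 0, 1) <= (0, 1, 1, 2) -> finishes; pool += (0, 2, 2, 0) = (0, 3, 3, 2)
  india needs (0, 3, 0, 2) <= (0, 3, 3, 2) -> finishes; pool += (2, 1, 0, 0) = (2, 4, 3, 2)
  bravo needs (1, 1, 3, 2) <= (2, 4, 3, 2) -> finishes; pool += (3, 2, 2, 0) = (5, 6, 5, 2)
  golf needs (1, 2, 5, 1) <= (5, 6, 5, 2) -> finishes; pool += (3, 2, 1, 0) = (8, 8, 6, 2)


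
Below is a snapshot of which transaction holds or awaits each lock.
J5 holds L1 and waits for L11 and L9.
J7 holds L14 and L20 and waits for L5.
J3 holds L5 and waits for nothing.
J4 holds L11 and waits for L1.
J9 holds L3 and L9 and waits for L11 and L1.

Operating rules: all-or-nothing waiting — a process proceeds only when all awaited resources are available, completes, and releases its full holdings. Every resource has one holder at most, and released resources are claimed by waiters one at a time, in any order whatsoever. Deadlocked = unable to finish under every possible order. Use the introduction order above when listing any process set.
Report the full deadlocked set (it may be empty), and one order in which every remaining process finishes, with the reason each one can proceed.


Deadlocked: J5, J4 and J9.
Key observation: J5 -> J4 -> J5 is a circular wait — nothing in it can go first; J9 is caught in further circular waits.
One completion order for the rest: J3, J7.
Walking it through:
  run J3 (it waits on nothing); releases L5
  run J7 (all its waits — L5 — are resolved); releases L14 and L20


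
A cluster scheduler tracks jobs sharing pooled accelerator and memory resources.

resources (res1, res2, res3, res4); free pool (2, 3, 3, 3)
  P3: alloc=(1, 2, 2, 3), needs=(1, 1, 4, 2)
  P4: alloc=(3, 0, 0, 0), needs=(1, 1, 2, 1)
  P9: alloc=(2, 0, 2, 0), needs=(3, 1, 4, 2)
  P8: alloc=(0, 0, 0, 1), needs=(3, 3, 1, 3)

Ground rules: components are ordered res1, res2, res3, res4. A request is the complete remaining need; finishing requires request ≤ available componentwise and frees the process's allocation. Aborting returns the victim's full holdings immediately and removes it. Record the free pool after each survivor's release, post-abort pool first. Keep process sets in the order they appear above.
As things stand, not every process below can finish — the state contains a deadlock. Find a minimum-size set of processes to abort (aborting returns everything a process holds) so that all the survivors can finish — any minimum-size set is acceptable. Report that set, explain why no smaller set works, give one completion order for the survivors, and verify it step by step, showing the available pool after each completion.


Abort P3.
Key observation: P9 was stuck for good until P3 gave back (1, 2, 2, 3); in the order shown it finishes at step 3.
Minimality: the empty abort set fails — the state is deadlocked as it stands.
Survivors finish in the order: P8, P4, P9. Walking it through (pool after the aborts first):
  pool = (3, 5, 5, 6)
  P8: need (3, 3, 1, 3) fits (3, 5, 5, 6); releases (0, 0, 0, 1), pool now (3, 5, 5, 7)
  P4: need (1, 1, 2, 1) fits (3, 5, 5, 7); releases (3, 0, 0, 0), pool now (6, 5, 5, 7)
  P9: need (3, 1, 4, 2) fits (6, 5, 5, 7); releases (2, 0, 2, 0), pool now (8, 5, 7, 7)
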